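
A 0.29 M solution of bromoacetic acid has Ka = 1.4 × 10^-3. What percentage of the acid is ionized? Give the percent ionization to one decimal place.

6.7%

BrCH2COOH ⇌ BrCH2COO- + H+; let x = [H+] at equilibrium.
Ka = x²/(C₀ − x); solving the quadratic gives x = 1.95 × 10^-2 M.
% ionization = x/C₀ × 100% = 1.95 × 10^-2/0.29 × 100% = 6.7%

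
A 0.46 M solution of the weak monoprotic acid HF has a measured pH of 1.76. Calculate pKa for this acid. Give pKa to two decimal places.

[H+] = 10^(-1.76) = 1.74 × 10^-2 M
At equilibrium [HA] = 0.46 − 1.74 × 10^-2 = 4.43 × 10^-1 M
Ka = [H+][A-]/[HA] = (1.74 × 10^-2)² / 4.43 × 10^-1 = 6.83 × 10^-4
pKa = -log(6.83 × 10^-4) = 3.17

pKa = 3.17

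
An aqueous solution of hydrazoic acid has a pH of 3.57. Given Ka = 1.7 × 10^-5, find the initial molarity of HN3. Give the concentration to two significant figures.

C₀ = 4.5 × 10^-3 M

[H+] = 10^(-3.57) = 2.69 × 10^-4 M = x
Ka = x²/(C₀ − x) ⇒ C₀ = x + x²/Ka
C₀ = 2.69 × 10^-4 + (2.69 × 10^-4)²/(1.7 × 10^-5) = 4.53 × 10^-3 M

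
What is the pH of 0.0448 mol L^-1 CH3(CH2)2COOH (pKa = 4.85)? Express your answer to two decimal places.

pH = 3.10

CH3(CH2)2COOH ⇌ CH3(CH2)2COO- + H+
Ka = 10^(−4.85) = 1.41 × 10^-5
From the ICE table, Ka = [H+]²/(0.0448 − [H+]) = 1.41 × 10^-5.
Assume [H+] ≪ 0.0448: [H+] ≈ √(1.41 × 10^-5 × 0.0448) = 7.95 × 10^-4 M
pH = −log[H+] = −log(7.95 × 10^-4) = 3.10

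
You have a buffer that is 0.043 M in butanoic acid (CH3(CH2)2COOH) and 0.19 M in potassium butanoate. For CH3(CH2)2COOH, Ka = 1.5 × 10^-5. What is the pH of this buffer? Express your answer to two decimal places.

pH = 5.47

pKa = −log(1.5 × 10^-5) = 4.824
Henderson–Hasselbalch: pH = pKa + log([CH3(CH2)2COO-]/[CH3(CH2)2COOH]) = 4.824 + log(0.19/0.043)
pH = 4.824 + (+0.645) = 5.47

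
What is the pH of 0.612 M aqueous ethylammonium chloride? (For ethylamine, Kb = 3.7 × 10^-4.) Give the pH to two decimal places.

C2H5NH3+ is the conjugate acid of the weak base C2H5NH2.
Ka = Kw/Kb = 1.0×10^-14 / 3.7 × 10^-4 = 2.70 × 10^-11
Let x = [H+] at equilibrium. Ka = x²/(0.612 − x).
Assume x ≪ 0.612: x ≈ √(2.70 × 10^-11 × 0.612) = 4.06 × 10^-6 M
pH = −log[H+] = −log(4.06 × 10^-6) = 5.39

pH = 5.39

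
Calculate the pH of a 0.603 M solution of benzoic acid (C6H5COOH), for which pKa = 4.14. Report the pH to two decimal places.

C6H5COOH ⇌ C6H5COO- + H+
Ka = 10^(−4.14) = 7.24 × 10^-5
Ka = [H+]²/(0.603 − [H+]) = 7.24 × 10^-5
Neglecting [H+] in the denominator: [H+] = √(7.24 × 10^-5 × 0.603) = 6.61 × 10^-3 M
Check: 1.1% ionized — well under 5%, approximation valid.
pH = −log(6.61 × 10^-3) = 2.18

pH = 2.18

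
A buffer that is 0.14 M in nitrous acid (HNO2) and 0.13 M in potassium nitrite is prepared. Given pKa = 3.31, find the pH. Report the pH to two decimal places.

pH = 3.28

pH = pKa + log([A⁻]/[HA]) = 3.31 + log(0.13/0.14)
pH = 3.31 + (-0.032) = 3.28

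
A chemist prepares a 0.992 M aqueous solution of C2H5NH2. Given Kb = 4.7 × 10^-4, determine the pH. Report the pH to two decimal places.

C2H5NH2 + H2O ⇌ C2H5NH3+ + OH-
From the ICE table, Kb = x²/(0.992 − x) = 4.7 × 10^-4.
Since Kb ≪ C₀, x ≈ √(Kb·C₀) = 2.16 × 10^-2 M.
Check: 2.2% ionized — well under 5%, approximation valid.
pOH = −log(2.16 × 10^-2) = 1.67; pH = 14.00 − 1.67 = 12.33

pH = 12.33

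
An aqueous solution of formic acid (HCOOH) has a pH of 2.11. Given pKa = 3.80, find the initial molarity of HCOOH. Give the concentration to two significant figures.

C₀ = 3.9 × 10^-1 M

[H+] = 10^(-2.11) = 7.76 × 10^-3 M = x
Ka = 10^(−3.80) = 1.58 × 10^-4
Ka = x²/(C₀ − x) ⇒ C₀ = x + x²/Ka
C₀ = 7.76 × 10^-3 + (7.76 × 10^-3)²/(1.58 × 10^-4) = 3.89 × 10^-1 M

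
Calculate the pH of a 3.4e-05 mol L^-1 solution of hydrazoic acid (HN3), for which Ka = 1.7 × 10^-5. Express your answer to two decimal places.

HN3 ⇌ N3- + H+
Ka = [H+]²/(3.4e-05 − [H+]) = 1.7 × 10^-5
[H+] is not negligible relative to C₀; solve [H+]² + 1.7e-05·[H+] − 5.78e-10 = 0.
[H+] = (−Ka + √(Ka² + 4·Ka·C₀))/2 = 1.70 × 10^-5 M
pH = −log[H+] = −log(1.70 × 10^-5) = 4.77

pH = 4.77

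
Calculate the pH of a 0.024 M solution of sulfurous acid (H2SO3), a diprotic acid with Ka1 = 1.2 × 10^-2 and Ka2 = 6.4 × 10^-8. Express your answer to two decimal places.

Ka1 ≫ Ka2, so treat the first dissociation as the only significant source of H+.
Ka1 = x²/(0.024 − x) = 1.2 × 10^-2
Solving the quadratic: x = (−Ka1 + √(Ka1² + 4·Ka1·C₀))/2 = 1.20 × 10^-2 M
pH = −log(1.20 × 10^-2) = 1.92

pH = 1.92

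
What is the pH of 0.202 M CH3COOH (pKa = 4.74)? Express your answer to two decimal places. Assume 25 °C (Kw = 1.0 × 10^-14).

CH3COOH ⇌ CH3COO- + H+
Ka = 10^(−4.74) = 1.82 × 10^-5
Ka = [H+]²/(0.202 − [H+]) = 1.82 × 10^-5
Since Ka ≪ C₀, [H+] ≈ √(Ka·C₀) = 1.92 × 10^-3 M.
Check: 0.95% ionized — well under 5%, approximation valid.
pH = −log(1.92 × 10^-3) = 2.72

pH = 2.72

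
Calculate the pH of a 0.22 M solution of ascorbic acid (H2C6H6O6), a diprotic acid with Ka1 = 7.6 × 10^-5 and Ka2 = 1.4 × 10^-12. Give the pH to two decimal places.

Ka1 ≫ Ka2, so treat the first dissociation as the only significant source of H+.
Ka1 = x²/(0.22 − x) = 7.6 × 10^-5
x ≈ √(7.6 × 10^-5 × 0.22) = 4.09 × 10^-3 M
pH = −log(4.09 × 10^-3) = 2.39

pH = 2.39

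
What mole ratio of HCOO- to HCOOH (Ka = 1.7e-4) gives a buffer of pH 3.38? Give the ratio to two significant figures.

pKa = -log(1.7 × 10^-4) = 3.770
pH = pKa + log(r) ⇒ log(r) = 3.38 − 3.770 = -0.390
r = [HCOO-]/[HCOOH] = 10^(-0.390) = 0.407

ratio = 0.41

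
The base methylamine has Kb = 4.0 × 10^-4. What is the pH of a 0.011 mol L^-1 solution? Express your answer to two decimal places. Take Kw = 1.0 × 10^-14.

CH3NH2 + H2O ⇌ CH3NH3+ + OH-
From the ICE table, Kb = x²/(0.011 − x) = 4.0 × 10^-4.
x is not negligible relative to C₀; solve x² + 0.0004·x − 4.4e-06 = 0.
x = [−0.0004 + √(0.0004² + 1.76e-05)]/2 = 1.91 × 10^-3 M
pOH = −log(1.91 × 10^-3) = 2.72; pH = 14.00 − 2.72 = 11.28

pH = 11.28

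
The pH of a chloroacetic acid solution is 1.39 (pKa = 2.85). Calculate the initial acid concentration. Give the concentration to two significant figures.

[H+] = 10^(-1.39) = 4.07 × 10^-2 M = x
Ka = 10^(−2.85) = 1.41 × 10^-3
Ka = x²/(C₀ − x) ⇒ C₀ = x + x²/Ka
C₀ = 4.07 × 10^-2 + (4.07 × 10^-2)²/(1.41 × 10^-3) = 1.22 M

C₀ = 1.2 M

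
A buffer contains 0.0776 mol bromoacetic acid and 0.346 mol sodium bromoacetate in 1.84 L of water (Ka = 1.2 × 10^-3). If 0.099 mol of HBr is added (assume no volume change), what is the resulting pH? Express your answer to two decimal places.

After neutralization: n(BrCH2COOH) = 0.177 mol, n(BrCH2COO-) = 0.247 mol.
pKa = −log(1.2 × 10^-3) = 2.921
Henderson–Hasselbalch with mole ratio 0.247/0.177: pH = 2.921 + (+0.145)

pH = 3.07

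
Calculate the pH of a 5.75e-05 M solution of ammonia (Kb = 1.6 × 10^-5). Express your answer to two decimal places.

NH3 + H2O ⇌ NH4+ + OH-
Kb = x²/(5.75e-05 − x) = 1.6 × 10^-5
Here C₀/Kb ≈ 3.59, so the small-x approximation fails. Use the quadratic:
x = (−Kb + √(Kb² + 4·Kb·C₀))/2 = 2.34 × 10^-5 M
pOH = −log(2.34 × 10^-5) = 4.63; pH = 14.00 − 4.63 = 9.37

pH = 9.37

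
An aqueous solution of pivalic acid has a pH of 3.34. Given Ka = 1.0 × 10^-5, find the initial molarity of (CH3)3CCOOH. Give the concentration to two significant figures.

[H+] = 10^(-3.34) = 4.57 × 10^-4 M = x
Ka = x²/(C₀ − x) ⇒ C₀ = x + x²/Ka
C₀ = 4.57 × 10^-4 + (4.57 × 10^-4)²/(1.0 × 10^-5) = 2.13 × 10^-2 M

C₀ = 2.1 × 10^-2 M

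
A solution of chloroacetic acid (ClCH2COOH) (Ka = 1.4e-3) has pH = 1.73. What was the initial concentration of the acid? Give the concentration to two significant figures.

C₀ = 2.7 × 10^-1 M

[H+] = 10^(-1.73) = 1.86 × 10^-2 M = x
Ka = x²/(C₀ − x) ⇒ C₀ = x + x²/Ka
C₀ = 1.86 × 10^-2 + (1.86 × 10^-2)²/(1.4 × 10^-3) = 2.66 × 10^-1 M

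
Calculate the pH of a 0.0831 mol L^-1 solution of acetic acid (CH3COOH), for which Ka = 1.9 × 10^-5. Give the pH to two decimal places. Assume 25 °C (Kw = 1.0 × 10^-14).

CH3COOH ⇌ CH3COO- + H+
From the ICE table, Ka = [H+]²/(0.0831 − [H+]) = 1.9 × 10^-5.
Neglecting [H+] in the denominator: [H+] = √(1.9 × 10^-5 × 0.0831) = 1.26 × 10^-3 M
pH = −log[H+] = −log(1.26 × 10^-3) = 2.90

pH = 2.90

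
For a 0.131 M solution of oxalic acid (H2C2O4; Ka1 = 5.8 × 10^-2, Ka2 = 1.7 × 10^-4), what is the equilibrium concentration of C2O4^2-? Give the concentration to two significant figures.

1.7 × 10^-4 M

First ionization gives [H+] ≈ [HC2O4-] = 6.29 × 10^-2 M.
Second step: Ka2 = [H+][C2O4^2-]/[HC2O4-] ≈ [C2O4^2-] (since [H+] ≈ [HC2O4-]).
So [C2O4^2-] ≈ Ka2.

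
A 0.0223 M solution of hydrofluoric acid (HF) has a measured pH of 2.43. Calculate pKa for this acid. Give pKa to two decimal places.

[H+] = 10^(-2.43) = 3.72 × 10^-3 M
At equilibrium [HA] = 0.0223 − 3.72 × 10^-3 = 1.86 × 10^-2 M
Ka = [H+][A-]/[HA] = (3.72 × 10^-3)² / 1.86 × 10^-2 = 7.44 × 10^-4
pKa = -log(7.44 × 10^-4) = 3.13

pKa = 3.13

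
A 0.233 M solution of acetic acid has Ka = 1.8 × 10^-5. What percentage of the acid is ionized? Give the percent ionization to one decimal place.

0.9%

CH3COOH ⇌ CH3COO- + H+; let x = [H+] at equilibrium.
x ≈ √(Ka·C₀) = √(1.8 × 10^-5 × 0.233) = 2.05 × 10^-3 M
% ionization = x/C₀ × 100% = 2.05 × 10^-3/0.233 × 100% = 0.9%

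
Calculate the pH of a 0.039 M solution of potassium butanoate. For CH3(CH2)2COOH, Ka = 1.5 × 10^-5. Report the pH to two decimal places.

pH = 8.71

CH3(CH2)2COO- is the conjugate base of the weak acid CH3(CH2)2COOH.
Kb = Kw/Ka = 1.0×10^-14 / 1.5 × 10^-5 = 6.67 × 10^-10
Kb = [OH-]²/(0.039 − [OH-]) = 6.67 × 10^-10
Neglecting [OH-] in the denominator: [OH-] = √(6.67 × 10^-10 × 0.039) = 5.10 × 10^-6 M
([OH-]/C₀ = 0.013% < 5%, so the approximation holds.)
pOH = 5.29, so pH = 14.00 − pOH = 8.71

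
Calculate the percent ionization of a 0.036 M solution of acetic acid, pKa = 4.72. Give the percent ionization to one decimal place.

CH3COOH ⇌ CH3COO- + H+; let x = [H+] at equilibrium.
Ka = 10^(−4.72) = 1.91 × 10^-5
x ≈ √(Ka·C₀) = √(1.91 × 10^-5 × 0.036) = 8.29 × 10^-4 M
Fraction ionized = 8.29 × 10^-4 / 0.036 = 0.0230 → 2.3%

2.3%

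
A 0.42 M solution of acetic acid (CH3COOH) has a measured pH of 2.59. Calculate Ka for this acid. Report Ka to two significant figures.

Ka = 1.6 × 10^-5

[H+] = 10^(-2.59) = 2.57 × 10^-3 M
At equilibrium [HA] = 0.42 − 2.57 × 10^-3 = 4.17 × 10^-1 M
Ka = [H+][A-]/[HA] = (2.57 × 10^-3)² / 4.17 × 10^-1 = 1.6 × 10^-5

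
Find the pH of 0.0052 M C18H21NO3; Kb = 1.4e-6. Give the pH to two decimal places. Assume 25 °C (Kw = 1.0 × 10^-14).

C18H21NO3 + H2O ⇌ C18H22NO3+ + OH-
From the ICE table, Kb = [OH-]²/(0.0052 − [OH-]) = 1.4 × 10^-6.
Assume [OH-] ≪ 0.0052: [OH-] ≈ √(1.4 × 10^-6 × 0.0052) = 8.53 × 10^-5 M
pOH = 4.07, so pH = 14.00 − pOH = 9.93

pH = 9.93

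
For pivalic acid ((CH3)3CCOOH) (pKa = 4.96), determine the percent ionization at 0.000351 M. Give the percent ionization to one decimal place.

16.2%

(CH3)3CCOOH ⇌ (CH3)3CCOO- + H+; let x = [H+] at equilibrium.
Ka = 10^(−4.96) = 1.10 × 10^-5
Ka = x²/(C₀ − x); solving the quadratic gives x = 5.69 × 10^-5 M.
% ionization = x/C₀ × 100% = 5.69 × 10^-5/0.000351 × 100% = 16.2%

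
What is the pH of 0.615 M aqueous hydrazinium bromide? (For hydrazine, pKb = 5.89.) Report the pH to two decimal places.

pH = 4.16

N2H5+ is the conjugate acid of the weak base N2H4.
Kb = 10^(−5.89) = 1.29 × 10^-6
Ka = Kw/Kb = 1.0×10^-14 / 1.29 × 10^-6 = 7.75 × 10^-9
Ka = [H+]²/(0.615 − [H+]) = 7.75 × 10^-9
Assume [H+] ≪ 0.615: [H+] ≈ √(7.75 × 10^-9 × 0.615) = 6.90 × 10^-5 M
Check: 0.011% ionized — well under 5%, approximation valid.
pH = −log(6.90 × 10^-5) = 4.16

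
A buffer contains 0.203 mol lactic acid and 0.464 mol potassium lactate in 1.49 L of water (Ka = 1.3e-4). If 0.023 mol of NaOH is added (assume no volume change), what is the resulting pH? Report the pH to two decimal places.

After neutralization: n(CH3CH(OH)COOH) = 0.18 mol, n(CH3CH(OH)COO-) = 0.487 mol.
pKa = −log(1.3 × 10^-4) = 3.886
pH = pKa + log([A⁻]/[HA]) = 3.886 + log(0.487/0.18) = 3.886 +0.432

pH = 4.32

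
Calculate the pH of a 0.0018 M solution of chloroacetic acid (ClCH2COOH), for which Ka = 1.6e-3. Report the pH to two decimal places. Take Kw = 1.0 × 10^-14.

pH = 2.97

ClCH2COOH ⇌ ClCH2COO- + H+
Ka = [H+]²/(0.0018 − [H+]) = 1.6 × 10^-3
Here C₀/Ka ≈ 1.12, so the small-[H+] approximation fails. Use the quadratic:
[H+] = [−0.0016 + √(0.0016² + 1.15e-05)]/2 = 1.08 × 10^-3 M
pH = −log[H+] = −log(1.08 × 10^-3) = 2.97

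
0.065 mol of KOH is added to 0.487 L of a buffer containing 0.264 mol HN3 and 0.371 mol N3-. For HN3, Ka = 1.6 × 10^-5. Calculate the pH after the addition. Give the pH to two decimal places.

After neutralization: n(HN3) = 0.199 mol, n(N3-) = 0.436 mol.
pKa = −log(1.6 × 10^-5) = 4.796
pH = pKa + log([A⁻]/[HA]) = 4.796 + log(0.436/0.199) = 4.796 +0.341

pH = 5.14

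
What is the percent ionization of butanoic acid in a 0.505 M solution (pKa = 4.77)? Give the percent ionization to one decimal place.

CH3(CH2)2COOH ⇌ CH3(CH2)2COO- + H+; let x = [H+] at equilibrium.
Ka = 10^(−4.77) = 1.70 × 10^-5
x ≈ √(Ka·C₀) = √(1.70 × 10^-5 × 0.505) = 2.93 × 10^-3 M
Fraction ionized = 2.93 × 10^-3 / 0.505 = 0.0058 → 0.6%

0.6%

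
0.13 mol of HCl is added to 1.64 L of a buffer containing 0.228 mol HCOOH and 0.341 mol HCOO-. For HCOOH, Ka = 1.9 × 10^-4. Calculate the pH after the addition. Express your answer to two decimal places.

pH = 3.49

Added H+ converts HCOO- to HCOOH: HCOOH → 0.358 mol, HCOO- → 0.211 mol.
pKa = −log(1.9 × 10^-4) = 3.721
pH = pKa + log(n_HCOO-/n_HCOOH) = 3.721 + log(0.211/0.358) = 3.721 + (-0.230)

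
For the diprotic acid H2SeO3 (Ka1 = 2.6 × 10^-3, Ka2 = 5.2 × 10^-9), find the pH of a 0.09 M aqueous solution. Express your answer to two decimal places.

Since Ka1 ≫ Ka2, the first ionization dominates [H+].
Ka1 = x²/(0.09 − x) = 2.6 × 10^-3
Solving the quadratic: x = (−Ka1 + √(Ka1² + 4·Ka1·C₀))/2 = 1.41 × 10^-2 M
pH = −log(1.41 × 10^-2) = 1.85

pH = 1.85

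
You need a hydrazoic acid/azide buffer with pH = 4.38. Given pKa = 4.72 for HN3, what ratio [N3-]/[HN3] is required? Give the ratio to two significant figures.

ratio = 0.46

pH = pKa + log(r) ⇒ log(r) = 4.38 − 4.72 = -0.34
r = [N3-]/[HN3] = 10^(-0.34) = 0.457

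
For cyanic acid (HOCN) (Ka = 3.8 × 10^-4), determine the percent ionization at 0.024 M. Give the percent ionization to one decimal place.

HOCN ⇌ OCN- + H+; let x = [H+] at equilibrium.
Solve x² + 0.00038x − 9.12e-06 = 0 → x = 2.84 × 10^-3 M
% ionization = x/C₀ × 100% = 2.84 × 10^-3/0.024 × 100% = 11.8%

11.8%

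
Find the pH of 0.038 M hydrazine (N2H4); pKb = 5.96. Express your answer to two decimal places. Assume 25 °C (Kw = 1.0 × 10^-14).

pH = 10.31

N2H4 + H2O ⇌ N2H5+ + OH-
Kb = 10^(−5.96) = 1.10 × 10^-6
Kb = [OH-]²/(0.038 − [OH-]) = 1.10 × 10^-6
Neglecting [OH-] in the denominator: [OH-] = √(1.10 × 10^-6 × 0.038) = 2.04 × 10^-4 M
pOH = −log(2.04 × 10^-4) = 3.69; pH = 14.00 − 3.69 = 10.31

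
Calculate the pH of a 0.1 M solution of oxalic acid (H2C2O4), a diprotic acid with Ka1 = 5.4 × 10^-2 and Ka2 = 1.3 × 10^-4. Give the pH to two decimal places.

pH = 1.29

Since Ka1 ≫ Ka2, the first ionization dominates [H+].
Ka1 = x²/(0.1 − x) = 5.4 × 10^-2
Solving the quadratic: x = (−Ka1 + √(Ka1² + 4·Ka1·C₀))/2 = 5.13 × 10^-2 M
pH = −log(5.13 × 10^-2) = 1.29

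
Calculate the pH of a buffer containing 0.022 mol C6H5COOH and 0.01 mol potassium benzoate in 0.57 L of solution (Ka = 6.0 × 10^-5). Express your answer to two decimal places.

pKa = −log(6.0 × 10^-5) = 4.222
pH = pKa + log([A⁻]/[HA]) = 4.222 + log(0.01/0.022)
pH = 4.222 + (-0.342) = 3.88

pH = 3.88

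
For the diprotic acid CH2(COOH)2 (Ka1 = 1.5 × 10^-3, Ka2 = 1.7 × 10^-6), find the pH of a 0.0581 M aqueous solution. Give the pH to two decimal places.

pH = 2.06

Ka1 ≫ Ka2, so treat the first dissociation as the only significant source of H+.
Ka1 = x²/(0.0581 − x) = 1.5 × 10^-3
Solving the quadratic: x = (−Ka1 + √(Ka1² + 4·Ka1·C₀))/2 = 8.62 × 10^-3 M
pH = −log(8.62 × 10^-3) = 2.06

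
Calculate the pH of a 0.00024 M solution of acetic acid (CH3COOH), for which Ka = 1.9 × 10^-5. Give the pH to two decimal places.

CH3COOH ⇌ CH3COO- + H+
From the ICE table, Ka = x²/(0.00024 − x) = 1.9 × 10^-5.
x is not negligible relative to C₀; solve x² + 1.9e-05·x − 4.56e-09 = 0.
x = [−1.9e-05 + √(1.9e-05² + 1.82e-08)]/2 = 5.87 × 10^-5 M
pH = −log(5.87 × 10^-5) = 4.23

pH = 4.23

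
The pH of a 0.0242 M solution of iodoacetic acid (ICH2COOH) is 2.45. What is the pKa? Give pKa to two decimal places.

[H+] = 10^(-2.45) = 3.55 × 10^-3 M
At equilibrium [HA] = 0.0242 − 3.55 × 10^-3 = 2.06 × 10^-2 M
Ka = [H+][A-]/[HA] = (3.55 × 10^-3)² / 2.06 × 10^-2 = 6.12 × 10^-4
pKa = -log(6.12 × 10^-4) = 3.21

pKa = 3.21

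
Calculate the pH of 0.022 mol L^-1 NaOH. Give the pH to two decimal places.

pH = 12.34

NaOH is a strong base; [OH-] = 0.022 M.
pOH = -log(0.022) = 1.66
pH = 14.00 - 1.66 = 12.34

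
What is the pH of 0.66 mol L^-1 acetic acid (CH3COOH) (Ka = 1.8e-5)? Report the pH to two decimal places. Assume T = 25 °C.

pH = 2.46

CH3COOH ⇌ CH3COO- + H+
From the ICE table, Ka = x²/(0.66 − x) = 1.8 × 10^-5.
Neglecting x in the denominator: x = √(1.8 × 10^-5 × 0.66) = 3.45 × 10^-3 M
Check: 0.52% ionized — well under 5%, approximation valid.
pH = −log[H+] = −log(3.45 × 10^-3) = 2.46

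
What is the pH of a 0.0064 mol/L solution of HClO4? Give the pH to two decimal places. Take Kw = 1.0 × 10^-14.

pH = 2.19

HClO4 is a strong acid and dissociates completely, so [H+] = 0.0064 M.
pH = -log(0.0064) = 2.19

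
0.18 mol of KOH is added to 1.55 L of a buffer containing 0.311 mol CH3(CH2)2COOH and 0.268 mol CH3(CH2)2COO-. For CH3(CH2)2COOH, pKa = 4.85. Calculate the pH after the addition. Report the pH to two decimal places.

OH- converts CH3(CH2)2COOH to CH3(CH2)2COO-: CH3(CH2)2COOH → 0.131 mol, CH3(CH2)2COO- → 0.448 mol.
Henderson–Hasselbalch with mole ratio 0.448/0.131: pH = 4.85 + (+0.534)

pH = 5.38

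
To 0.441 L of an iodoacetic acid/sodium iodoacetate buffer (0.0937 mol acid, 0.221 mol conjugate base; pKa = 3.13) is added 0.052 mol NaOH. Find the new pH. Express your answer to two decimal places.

pH = 3.95

After neutralization: n(ICH2COOH) = 0.0417 mol, n(ICH2COO-) = 0.273 mol.
pH = pKa + log(n_ICH2COO-/n_ICH2COOH) = 3.13 + log(0.273/0.0417) = 3.13 + (+0.816)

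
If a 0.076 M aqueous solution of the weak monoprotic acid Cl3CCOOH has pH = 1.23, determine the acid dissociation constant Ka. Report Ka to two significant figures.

Ka = 2.0 × 10^-1

[H+] = 10^(-1.23) = 5.89 × 10^-2 M
At equilibrium [HA] = 0.076 − 5.89 × 10^-2 = 1.71 × 10^-2 M
Ka = [H+][A-]/[HA] = (5.89 × 10^-2)² / 1.71 × 10^-2 = 2.0 × 10^-1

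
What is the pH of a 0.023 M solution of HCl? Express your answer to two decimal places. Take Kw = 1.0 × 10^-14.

HCl is a strong acid and dissociates completely, so [H+] = 0.023 M.
pH = -log(0.023) = 1.64

pH = 1.64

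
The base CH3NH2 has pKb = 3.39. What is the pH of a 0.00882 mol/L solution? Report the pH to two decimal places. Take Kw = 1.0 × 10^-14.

CH3NH2 + H2O ⇌ CH3NH3+ + OH-
Kb = 10^(−3.39) = 4.07 × 10^-4
Kb = [OH-]²/(0.00882 − [OH-]) = 4.07 × 10^-4
[OH-] is not negligible relative to C₀; solve [OH-]² + 0.000407·[OH-] − 3.59e-06 = 0.
[OH-] = (−Kb + √(Kb² + 4·Kb·C₀))/2 = 1.70 × 10^-3 M
pOH = −log(1.70 × 10^-3) = 2.77; pH = 14.00 − 2.77 = 11.23

pH = 11.23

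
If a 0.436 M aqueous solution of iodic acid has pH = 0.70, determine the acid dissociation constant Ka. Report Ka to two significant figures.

[H+] = 10^(-0.70) = 2.00 × 10^-1 M
At equilibrium [HA] = 0.436 − 2.00 × 10^-1 = 2.36 × 10^-1 M
Ka = [H+][A-]/[HA] = (2.00 × 10^-1)² / 2.36 × 10^-1 = 1.7 × 10^-1

Ka = 1.7 × 10^-1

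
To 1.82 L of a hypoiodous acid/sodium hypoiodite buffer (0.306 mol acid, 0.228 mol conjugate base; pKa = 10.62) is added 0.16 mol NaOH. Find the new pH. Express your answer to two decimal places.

OH- converts HOI to OI-: HOI → 0.146 mol, OI- → 0.388 mol.
pH = pKa + log([A⁻]/[HA]) = 10.62 + log(0.388/0.146) = 10.62 +0.424

pH = 11.04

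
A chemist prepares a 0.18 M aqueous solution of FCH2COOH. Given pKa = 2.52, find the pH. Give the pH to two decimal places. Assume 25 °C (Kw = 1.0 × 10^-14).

FCH2COOH ⇌ FCH2COO- + H+
Ka = 10^(−2.52) = 3.02 × 10^-3
From the ICE table, Ka = [H+]²/(0.18 − [H+]) = 3.02 × 10^-3.
The 5% rule fails; solving [H+]² + Ka·[H+] − Ka·C₀ = 0 exactly:
[H+] = [−0.00302 + √(0.00302² + 0.00217)]/2 = 2.19 × 10^-2 M
pH = −log(2.19 × 10^-2) = 1.66

pH = 1.66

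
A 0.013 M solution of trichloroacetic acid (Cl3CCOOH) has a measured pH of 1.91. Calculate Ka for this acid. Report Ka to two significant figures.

Ka = 2.2 × 10^-1

[H+] = 10^(-1.91) = 1.23 × 10^-2 M
At equilibrium [HA] = 0.013 − 1.23 × 10^-2 = 7.00 × 10^-4 M
Ka = [H+][A-]/[HA] = (1.23 × 10^-2)² / 7.00 × 10^-4 = 2.2 × 10^-1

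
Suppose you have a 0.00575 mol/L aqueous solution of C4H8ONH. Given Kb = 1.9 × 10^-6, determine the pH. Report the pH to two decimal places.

pH = 10.02

C4H8ONH + H2O ⇌ C4H8ONH2+ + OH-
From the ICE table, Kb = x²/(0.00575 − x) = 1.9 × 10^-6.
Since Kb ≪ C₀, x ≈ √(Kb·C₀) = 1.05 × 10^-4 M.
Check: 1.8% ionized — well under 5%, approximation valid.
pOH = 3.98, so pH = 14.00 − pOH = 10.02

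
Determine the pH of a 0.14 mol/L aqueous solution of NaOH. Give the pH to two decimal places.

NaOH is a strong base; [OH-] = 0.14 M.
pOH = -log(0.14) = 0.85
pH = 14.00 - 0.85 = 13.15

pH = 13.15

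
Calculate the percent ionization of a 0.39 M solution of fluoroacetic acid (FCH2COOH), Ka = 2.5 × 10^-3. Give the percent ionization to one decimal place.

FCH2COOH ⇌ FCH2COO- + H+; let x = [H+] at equilibrium.
Solve x² + 0.0025x − 0.000975 = 0 → x = 3.00 × 10^-2 M
Fraction ionized = 3.00 × 10^-2 / 0.39 = 0.0769 → 7.7%

7.7%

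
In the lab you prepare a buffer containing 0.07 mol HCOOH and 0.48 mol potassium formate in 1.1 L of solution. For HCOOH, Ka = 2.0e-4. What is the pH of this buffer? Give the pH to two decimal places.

pH = 4.54

pKa = −log(2.0 × 10^-4) = 3.699
Using pH = pKa + log([base]/[acid]) with [base]/[acid] = 0.48/0.07:
pH = 3.699 + (+0.836) = 4.54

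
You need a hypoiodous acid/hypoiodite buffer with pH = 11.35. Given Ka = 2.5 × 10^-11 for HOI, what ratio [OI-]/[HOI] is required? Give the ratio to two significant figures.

ratio = 5.6

pKa = -log(2.5 × 10^-11) = 10.602
pH = pKa + log(r) ⇒ log(r) = 11.35 − 10.602 = +0.748
r = [OI-]/[HOI] = 10^(+0.748) = 5.6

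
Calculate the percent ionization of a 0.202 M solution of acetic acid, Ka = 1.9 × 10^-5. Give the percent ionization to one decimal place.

1.0%

CH3COOH ⇌ CH3COO- + H+; let x = [H+] at equilibrium.
x ≈ √(Ka·C₀) = √(1.9 × 10^-5 × 0.202) = 1.96 × 10^-3 M
Fraction ionized = 1.96 × 10^-3 / 0.202 = 0.0097 → 1.0%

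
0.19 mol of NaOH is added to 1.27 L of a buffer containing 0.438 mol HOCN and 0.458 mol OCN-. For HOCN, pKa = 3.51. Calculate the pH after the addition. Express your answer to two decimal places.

After neutralization: n(HOCN) = 0.248 mol, n(OCN-) = 0.648 mol.
Henderson–Hasselbalch with mole ratio 0.648/0.248: pH = 3.51 + (+0.417)

pH = 3.93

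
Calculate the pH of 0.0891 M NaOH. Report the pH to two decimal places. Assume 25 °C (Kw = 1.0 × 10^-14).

pH = 12.95

NaOH is a strong base; [OH-] = 0.0891 M.
pOH = -log(0.0891) = 1.05
pH = 14.00 - 1.05 = 12.95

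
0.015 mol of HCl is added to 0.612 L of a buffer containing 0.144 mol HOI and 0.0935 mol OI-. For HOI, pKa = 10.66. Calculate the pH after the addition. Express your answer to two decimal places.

Added H+ converts OI- to HOI: HOI → 0.159 mol, OI- → 0.0785 mol.
Henderson–Hasselbalch with mole ratio 0.0785/0.159: pH = 10.66 + (-0.307)

pH = 10.35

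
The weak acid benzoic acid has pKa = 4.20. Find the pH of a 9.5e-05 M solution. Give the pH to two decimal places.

C6H5COOH ⇌ C6H5COO- + H+
Ka = 10^(−4.20) = 6.31 × 10^-5
Let x = [H+] at equilibrium. Ka = x²/(9.5e-05 − x).
Here C₀/Ka ≈ 1.51, so the small-x approximation fails. Use the quadratic:
x = (−Ka + √(Ka² + 4·Ka·C₀))/2 = 5.21 × 10^-5 M
pH = −log[H+] = −log(5.21 × 10^-5) = 4.28

pH = 4.28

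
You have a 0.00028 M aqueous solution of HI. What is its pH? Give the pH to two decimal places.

HI is a strong acid and dissociates completely, so [H+] = 0.00028 M.
pH = -log(0.00028) = 3.55

pH = 3.55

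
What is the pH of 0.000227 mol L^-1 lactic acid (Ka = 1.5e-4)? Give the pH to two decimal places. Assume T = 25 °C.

CH3CH(OH)COOH ⇌ CH3CH(OH)COO- + H+
From the ICE table, Ka = [H+]²/(0.000227 − [H+]) = 1.5 × 10^-4.
Here C₀/Ka ≈ 1.51, so the small-[H+] approximation fails. Use the quadratic:
[H+] = (−Ka + √(Ka² + 4·Ka·C₀))/2 = 1.24 × 10^-4 M
pH = −log(1.24 × 10^-4) = 3.91

pH = 3.91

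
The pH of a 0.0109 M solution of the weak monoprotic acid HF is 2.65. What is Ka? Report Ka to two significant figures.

[H+] = 10^(-2.65) = 2.24 × 10^-3 M
At equilibrium [HA] = 0.0109 − 2.24 × 10^-3 = 8.66 × 10^-3 M
Ka = [H+][A-]/[HA] = (2.24 × 10^-3)² / 8.66 × 10^-3 = 5.8 × 10^-4

Ka = 5.8 × 10^-4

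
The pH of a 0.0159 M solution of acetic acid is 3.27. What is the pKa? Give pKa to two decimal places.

pKa = 4.73

[H+] = 10^(-3.27) = 5.37 × 10^-4 M
At equilibrium [HA] = 0.0159 − 5.37 × 10^-4 = 1.54 × 10^-2 M
Ka = [H+][A-]/[HA] = (5.37 × 10^-4)² / 1.54 × 10^-2 = 1.87 × 10^-5
pKa = -log(1.87 × 10^-5) = 4.73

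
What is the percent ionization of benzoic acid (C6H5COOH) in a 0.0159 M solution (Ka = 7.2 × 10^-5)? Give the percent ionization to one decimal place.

6.5%

C6H5COOH ⇌ C6H5COO- + H+; let x = [H+] at equilibrium.
Ka = x²/(C₀ − x); solving the quadratic gives x = 1.03 × 10^-3 M.
% ionization = x/C₀ × 100% = 1.03 × 10^-3/0.0159 × 100% = 6.5%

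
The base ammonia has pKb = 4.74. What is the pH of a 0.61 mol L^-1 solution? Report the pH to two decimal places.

pH = 11.52

NH3 + H2O ⇌ NH4+ + OH-
Kb = 10^(−4.74) = 1.82 × 10^-5
Let x = [OH-] at equilibrium. Kb = x²/(0.61 − x).
Neglecting x in the denominator: x = √(1.82 × 10^-5 × 0.61) = 3.33 × 10^-3 M
Check: 0.55% ionized — well under 5%, approximation valid.
pOH = 2.48, so pH = 14.00 − pOH = 11.52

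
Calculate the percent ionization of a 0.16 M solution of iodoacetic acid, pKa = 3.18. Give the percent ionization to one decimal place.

6.2%

ICH2COOH ⇌ ICH2COO- + H+; let x = [H+] at equilibrium.
Ka = 10^(−3.18) = 6.61 × 10^-4
Solve x² + 0.000661x − 0.000106 = 0 → x = 9.96 × 10^-3 M
Fraction ionized = 9.96 × 10^-3 / 0.16 = 0.0622 → 6.2%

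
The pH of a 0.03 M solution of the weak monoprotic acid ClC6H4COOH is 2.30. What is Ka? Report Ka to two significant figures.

[H+] = 10^(-2.30) = 5.01 × 10^-3 M
At equilibrium [HA] = 0.03 − 5.01 × 10^-3 = 2.50 × 10^-2 M
Ka = [H+][A-]/[HA] = (5.01 × 10^-3)² / 2.50 × 10^-2 = 1.0 × 10^-3

Ka = 1.0 × 10^-3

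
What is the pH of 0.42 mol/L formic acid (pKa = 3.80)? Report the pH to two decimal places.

HCOOH ⇌ HCOO- + H+
Ka = 10^(−3.80) = 1.58 × 10^-4
Let x = [H+] at equilibrium. Ka = x²/(0.42 − x).
Assume x ≪ 0.42: x ≈ √(1.58 × 10^-4 × 0.42) = 8.15 × 10^-3 M
pH = −log(8.15 × 10^-3) = 2.09

pH = 2.09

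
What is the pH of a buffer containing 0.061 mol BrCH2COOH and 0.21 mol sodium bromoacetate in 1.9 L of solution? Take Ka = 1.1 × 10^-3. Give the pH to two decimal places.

pH = 3.50

pKa = −log(1.1 × 10^-3) = 2.959
pH = pKa + log([A⁻]/[HA]) = 2.959 + log(0.21/0.061)
pH = 2.959 + (+0.537) = 3.50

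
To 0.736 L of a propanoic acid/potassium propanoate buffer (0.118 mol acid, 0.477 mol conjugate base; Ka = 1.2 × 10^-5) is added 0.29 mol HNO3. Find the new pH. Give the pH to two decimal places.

After neutralization: n(CH3CH2COOH) = 0.408 mol, n(CH3CH2COO-) = 0.187 mol.
pKa = −log(1.2 × 10^-5) = 4.921
Henderson–Hasselbalch with mole ratio 0.187/0.408: pH = 4.921 + (-0.339)

pH = 4.58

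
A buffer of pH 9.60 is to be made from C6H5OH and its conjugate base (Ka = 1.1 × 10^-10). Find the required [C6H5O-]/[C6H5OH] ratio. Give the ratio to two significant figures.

ratio = 0.44

pKa = -log(1.1 × 10^-10) = 9.959
pH = pKa + log(r) ⇒ log(r) = 9.60 − 9.959 = -0.359
r = [C6H5O-]/[C6H5OH] = 10^(-0.359) = 0.438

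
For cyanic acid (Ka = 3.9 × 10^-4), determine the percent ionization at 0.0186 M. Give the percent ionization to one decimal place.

13.5%

HOCN ⇌ OCN- + H+; let x = [H+] at equilibrium.
Solve x² + 0.00039x − 7.25e-06 = 0 → x = 2.51 × 10^-3 M
% ionization = x/C₀ × 100% = 2.51 × 10^-3/0.0186 × 100% = 13.5%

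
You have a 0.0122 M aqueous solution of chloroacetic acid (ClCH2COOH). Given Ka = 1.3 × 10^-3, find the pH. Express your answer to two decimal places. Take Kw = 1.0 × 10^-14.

ClCH2COOH ⇌ ClCH2COO- + H+
From the ICE table, Ka = [H+]²/(0.0122 − [H+]) = 1.3 × 10^-3.
Here C₀/Ka ≈ 9.38, so the small-[H+] approximation fails. Use the quadratic:
[H+] = (−Ka + √(Ka² + 4·Ka·C₀))/2 = 3.39 × 10^-3 M
pH = −log(3.39 × 10^-3) = 2.47

pH = 2.47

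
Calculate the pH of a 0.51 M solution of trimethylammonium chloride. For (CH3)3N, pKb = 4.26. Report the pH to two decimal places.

(CH3)3NH+ is the conjugate acid of the weak base (CH3)3N.
Kb = 10^(−4.26) = 5.50 × 10^-5
Ka = Kw/Kb = 1.0×10^-14 / 5.50 × 10^-5 = 1.82 × 10^-10
Let x = [H+] at equilibrium. Ka = x²/(0.51 − x).
Assume x ≪ 0.51: x ≈ √(1.82 × 10^-10 × 0.51) = 9.63 × 10^-6 M
Check: 0.0019% ionized — well under 5%, approximation valid.
pH = −log(9.63 × 10^-6) = 5.02

pH = 5.02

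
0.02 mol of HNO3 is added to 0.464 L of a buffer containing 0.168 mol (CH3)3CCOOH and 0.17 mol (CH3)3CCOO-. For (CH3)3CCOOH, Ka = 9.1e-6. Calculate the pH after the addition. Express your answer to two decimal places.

Added H+ converts (CH3)3CCOO- to (CH3)3CCOOH: (CH3)3CCOOH → 0.188 mol, (CH3)3CCOO- → 0.15 mol.
pKa = −log(9.1 × 10^-6) = 5.041
pH = pKa + log(n_(CH3)3CCOO-/n_(CH3)3CCOOH) = 5.041 + log(0.15/0.188) = 5.041 + (-0.098)

pH = 4.94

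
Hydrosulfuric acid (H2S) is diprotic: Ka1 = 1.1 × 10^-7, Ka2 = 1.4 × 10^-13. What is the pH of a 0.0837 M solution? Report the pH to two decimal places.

Ka1 ≫ Ka2, so treat the first dissociation as the only significant source of H+.
Ka1 = x²/(0.0837 − x) = 1.1 × 10^-7
x ≈ √(1.1 × 10^-7 × 0.0837) = 9.60 × 10^-5 M
pH = −log(9.60 × 10^-5) = 4.02

pH = 4.02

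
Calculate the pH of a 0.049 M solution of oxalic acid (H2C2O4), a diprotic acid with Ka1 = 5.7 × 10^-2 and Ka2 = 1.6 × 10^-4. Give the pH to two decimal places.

pH = 1.50

Since Ka1 ≫ Ka2, the first ionization dominates [H+].
Ka1 = x²/(0.049 − x) = 5.7 × 10^-2
Solving the quadratic: x = (−Ka1 + √(Ka1² + 4·Ka1·C₀))/2 = 3.15 × 10^-2 M
pH = −log(3.15 × 10^-2) = 1.50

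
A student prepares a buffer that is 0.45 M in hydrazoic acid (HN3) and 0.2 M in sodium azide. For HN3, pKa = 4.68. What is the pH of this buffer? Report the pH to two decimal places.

pH = 4.33

Henderson–Hasselbalch: pH = pKa + log([N3-]/[HN3]) = 4.68 + log(0.2/0.45)
pH = 4.68 + (-0.352) = 4.33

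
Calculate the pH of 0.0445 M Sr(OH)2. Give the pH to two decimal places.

pH = 12.95

Sr(OH)2 is a strong base (each formula unit releases 2 OH-); [OH-] = 0.089 M.
pOH = -log(0.089) = 1.05
pH = 14.00 - 1.05 = 12.95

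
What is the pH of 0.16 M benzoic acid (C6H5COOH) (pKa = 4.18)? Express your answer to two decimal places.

C6H5COOH ⇌ C6H5COO- + H+
Ka = 10^(−4.18) = 6.61 × 10^-5
Let x = [H+] at equilibrium. Ka = x²/(0.16 − x).
Assume x ≪ 0.16: x ≈ √(6.61 × 10^-5 × 0.16) = 3.25 × 10^-3 M
pH = −log[H+] = −log(3.25 × 10^-3) = 2.49

pH = 2.49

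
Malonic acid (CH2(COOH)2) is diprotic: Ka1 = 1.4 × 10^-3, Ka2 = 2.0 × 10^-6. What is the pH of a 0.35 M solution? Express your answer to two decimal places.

pH = 1.67

Since Ka1 ≫ Ka2, the first ionization dominates [H+].
Ka1 = x²/(0.35 − x) = 1.4 × 10^-3
Solving the quadratic: x = (−Ka1 + √(Ka1² + 4·Ka1·C₀))/2 = 2.14 × 10^-2 M
pH = −log(2.14 × 10^-2) = 1.67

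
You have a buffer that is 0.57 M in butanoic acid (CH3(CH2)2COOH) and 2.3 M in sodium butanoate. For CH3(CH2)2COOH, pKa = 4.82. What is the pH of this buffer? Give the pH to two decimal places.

Henderson–Hasselbalch: pH = pKa + log([CH3(CH2)2COO-]/[CH3(CH2)2COOH]) = 4.82 + log(2.3/0.57)
pH = 4.82 + (+0.606) = 5.43

pH = 5.43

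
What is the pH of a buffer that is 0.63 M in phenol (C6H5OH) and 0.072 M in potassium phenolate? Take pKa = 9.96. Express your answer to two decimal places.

Henderson–Hasselbalch: pH = pKa + log([C6H5O-]/[C6H5OH]) = 9.96 + log(0.072/0.63)
pH = 9.96 + (-0.942) = 9.02

pH = 9.02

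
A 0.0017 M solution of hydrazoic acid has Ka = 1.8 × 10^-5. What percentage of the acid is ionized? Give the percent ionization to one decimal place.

HN3 ⇌ N3- + H+; let x = [H+] at equilibrium.
Ka = x²/(C₀ − x); solving the quadratic gives x = 1.66 × 10^-4 M.
Fraction ionized = 1.66 × 10^-4 / 0.0017 = 0.0976 → 9.8%

9.8%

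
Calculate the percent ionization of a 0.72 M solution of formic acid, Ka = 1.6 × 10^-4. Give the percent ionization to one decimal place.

HCOOH ⇌ HCOO- + H+; let x = [H+] at equilibrium.
x ≈ √(Ka·C₀) = √(1.6 × 10^-4 × 0.72) = 1.07 × 10^-2 M
% ionization = x/C₀ × 100% = 1.07 × 10^-2/0.72 × 100% = 1.5%

1.5%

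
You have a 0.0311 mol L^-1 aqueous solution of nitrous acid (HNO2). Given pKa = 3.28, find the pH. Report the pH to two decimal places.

pH = 2.42

HNO2 ⇌ NO2- + H+
Ka = 10^(−3.28) = 5.25 × 10^-4
From the ICE table, Ka = x²/(0.0311 − x) = 5.25 × 10^-4.
Here C₀/Ka ≈ 59.2, so the small-x approximation fails. Use the quadratic:
x = [−0.000525 + √(0.000525² + 6.53e-05)]/2 = 3.79 × 10^-3 M
pH = −log[H+] = −log(3.79 × 10^-3) = 2.42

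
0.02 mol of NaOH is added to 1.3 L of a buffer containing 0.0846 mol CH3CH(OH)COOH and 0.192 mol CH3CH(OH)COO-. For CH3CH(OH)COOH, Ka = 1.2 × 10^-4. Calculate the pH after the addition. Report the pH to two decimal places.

pH = 4.44

After neutralization: n(CH3CH(OH)COOH) = 0.0646 mol, n(CH3CH(OH)COO-) = 0.212 mol.
pKa = −log(1.2 × 10^-4) = 3.921
pH = pKa + log([A⁻]/[HA]) = 3.921 + log(0.212/0.0646) = 3.921 +0.516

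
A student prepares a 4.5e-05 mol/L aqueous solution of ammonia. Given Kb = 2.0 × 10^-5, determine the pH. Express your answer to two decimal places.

NH3 + H2O ⇌ NH4+ + OH-
From the ICE table, Kb = [OH-]²/(4.5e-05 − [OH-]) = 2.0 × 10^-5.
[OH-] is not negligible relative to C₀; solve [OH-]² + 2e-05·[OH-] − 9e-10 = 0.
[OH-] = [−2e-05 + √(2e-05² + 3.6e-09)]/2 = 2.16 × 10^-5 M
pOH = 4.67, so pH = 14.00 − pOH = 9.33

pH = 9.33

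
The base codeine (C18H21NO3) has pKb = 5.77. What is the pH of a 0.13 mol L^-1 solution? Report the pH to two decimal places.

pH = 10.67

C18H21NO3 + H2O ⇌ C18H22NO3+ + OH-
Kb = 10^(−5.77) = 1.70 × 10^-6
From the ICE table, Kb = x²/(0.13 − x) = 1.70 × 10^-6.
Since Kb ≪ C₀, x ≈ √(Kb·C₀) = 4.70 × 10^-4 M.
Check: 0.36% ionized — well under 5%, approximation valid.
pOH = 3.33, so pH = 14.00 − pOH = 10.67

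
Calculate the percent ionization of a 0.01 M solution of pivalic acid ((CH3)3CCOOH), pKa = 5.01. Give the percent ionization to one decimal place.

3.1%

(CH3)3CCOOH ⇌ (CH3)3CCOO- + H+; let x = [H+] at equilibrium.
Ka = 10^(−5.01) = 9.77 × 10^-6
x ≈ √(Ka·C₀) = √(9.77 × 10^-6 × 0.01) = 3.13 × 10^-4 M
Fraction ionized = 3.13 × 10^-4 / 0.01 = 0.0313 → 3.1%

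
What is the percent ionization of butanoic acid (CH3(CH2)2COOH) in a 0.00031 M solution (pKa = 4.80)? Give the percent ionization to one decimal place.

20.2%

CH3(CH2)2COOH ⇌ CH3(CH2)2COO- + H+; let x = [H+] at equilibrium.
Ka = 10^(−4.80) = 1.58 × 10^-5
Solve x² + 1.58e-05x − 4.9e-09 = 0 → x = 6.25 × 10^-5 M
Fraction ionized = 6.25 × 10^-5 / 0.00031 = 0.2016 → 20.2%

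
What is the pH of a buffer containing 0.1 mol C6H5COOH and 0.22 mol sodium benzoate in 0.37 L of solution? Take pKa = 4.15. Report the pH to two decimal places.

pH = pKa + log([A⁻]/[HA]) = 4.15 + log(0.22/0.1)
pH = 4.15 + (+0.342) = 4.49

pH = 4.49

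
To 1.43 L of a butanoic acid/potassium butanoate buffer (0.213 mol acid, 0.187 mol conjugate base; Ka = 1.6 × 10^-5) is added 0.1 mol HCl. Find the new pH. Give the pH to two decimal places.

Added H+ converts CH3(CH2)2COO- to CH3(CH2)2COOH: CH3(CH2)2COOH → 0.313 mol, CH3(CH2)2COO- → 0.087 mol.
pKa = −log(1.6 × 10^-5) = 4.796
pH = pKa + log(n_CH3(CH2)2COO-/n_CH3(CH2)2COOH) = 4.796 + log(0.087/0.313) = 4.796 + (-0.556)

pH = 4.24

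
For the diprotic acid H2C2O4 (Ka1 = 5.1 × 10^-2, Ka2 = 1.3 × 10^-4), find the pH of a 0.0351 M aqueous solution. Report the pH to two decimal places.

pH = 1.62

Since Ka1 ≫ Ka2, the first ionization dominates [H+].
Ka1 = x²/(0.0351 − x) = 5.1 × 10^-2
Solving the quadratic: x = (−Ka1 + √(Ka1² + 4·Ka1·C₀))/2 = 2.39 × 10^-2 M
pH = −log(2.39 × 10^-2) = 1.62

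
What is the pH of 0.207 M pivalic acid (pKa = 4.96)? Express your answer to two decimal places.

pH = 2.82

(CH3)3CCOOH ⇌ (CH3)3CCOO- + H+
Ka = 10^(−4.96) = 1.10 × 10^-5
Ka = [H+]²/(0.207 − [H+]) = 1.10 × 10^-5
Since Ka ≪ C₀, [H+] ≈ √(Ka·C₀) = 1.51 × 10^-3 M.
([H+]/C₀ = 0.73% < 5%, so the approximation holds.)
pH = −log[H+] = −log(1.51 × 10^-3) = 2.82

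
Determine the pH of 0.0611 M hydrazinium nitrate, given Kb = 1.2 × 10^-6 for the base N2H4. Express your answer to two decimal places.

N2H5+ is the conjugate acid of the weak base N2H4.
Ka = Kw/Kb = 1.0×10^-14 / 1.2 × 10^-6 = 8.33 × 10^-9
Let x = [H+] at equilibrium. Ka = x²/(0.0611 − x).
Since Ka ≪ C₀, x ≈ √(Ka·C₀) = 2.26 × 10^-5 M.
pH = −log[H+] = −log(2.26 × 10^-5) = 4.65

pH = 4.65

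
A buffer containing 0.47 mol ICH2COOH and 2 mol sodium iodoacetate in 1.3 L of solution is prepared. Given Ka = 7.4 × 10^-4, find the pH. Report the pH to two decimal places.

pKa = −log(7.4 × 10^-4) = 3.131
Using pH = pKa + log([base]/[acid]) with [base]/[acid] = 2/0.47:
pH = 3.131 + (+0.629) = 3.76

pH = 3.76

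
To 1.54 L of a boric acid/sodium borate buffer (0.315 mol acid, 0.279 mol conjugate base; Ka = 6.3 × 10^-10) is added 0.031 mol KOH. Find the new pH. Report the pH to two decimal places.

After neutralization: n(B(OH)3) = 0.284 mol, n(B(OH)4-) = 0.31 mol.
pKa = −log(6.3 × 10^-10) = 9.201
pH = pKa + log([A⁻]/[HA]) = 9.201 + log(0.31/0.284) = 9.201 +0.038

pH = 9.24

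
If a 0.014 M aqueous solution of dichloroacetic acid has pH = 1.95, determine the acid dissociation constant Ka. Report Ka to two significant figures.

Ka = 4.5 × 10^-2

[H+] = 10^(-1.95) = 1.12 × 10^-2 M
At equilibrium [HA] = 0.014 − 1.12 × 10^-2 = 2.80 × 10^-3 M
Ka = [H+][A-]/[HA] = (1.12 × 10^-2)² / 2.80 × 10^-3 = 4.5 × 10^-2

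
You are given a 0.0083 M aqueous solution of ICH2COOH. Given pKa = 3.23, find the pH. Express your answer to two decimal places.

pH = 2.71

ICH2COOH ⇌ ICH2COO- + H+
Ka = 10^(−3.23) = 5.89 × 10^-4
Let x = [H+] at equilibrium. Ka = x²/(0.0083 − x).
Here C₀/Ka ≈ 14.1, so the small-x approximation fails. Use the quadratic:
x = [−0.000589 + √(0.000589² + 1.96e-05)]/2 = 1.94 × 10^-3 M
pH = −log(1.94 × 10^-3) = 2.71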